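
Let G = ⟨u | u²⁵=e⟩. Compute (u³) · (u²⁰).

Compute (u³) · (u²⁰) by multiplying left to right and reducing via the relations at each step:
  (u³) · u²⁰ = u²³

Answer: u²³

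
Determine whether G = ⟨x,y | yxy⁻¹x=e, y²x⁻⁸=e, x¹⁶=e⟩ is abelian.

x·y = xy but y·x = x⁷y⁻¹, so x·y ≠ y·x and G is not abelian.

Answer: No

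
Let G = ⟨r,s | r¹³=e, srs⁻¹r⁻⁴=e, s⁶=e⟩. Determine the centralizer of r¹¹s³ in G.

⟨r¹¹s³⟩ ⊆ C_G(r¹¹s³) since powers of r¹¹s³ commute with r¹¹s³; so |C_G(r¹¹s³)| ≥ |⟨r¹¹s³⟩| = 2.
By orbit–stabilizer, |C_G(r¹¹s³)| = |G| / |conj. class of r¹¹s³| = 78 / 13 = 6.
The 6 elements commuting with r¹¹s³ are {e, r²s², r³s, r⁸s⁴, r⁹s⁵, r¹¹s³}.

Answer: {e, r²s², r³s, r⁸s⁴, r⁹s⁵, r¹¹s³}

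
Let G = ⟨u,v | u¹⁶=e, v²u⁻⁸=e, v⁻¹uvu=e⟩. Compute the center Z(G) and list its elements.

An element z ∈ Z(G) iff z commutes with every generator.
For example u⁸ is central: (u⁸)·u = u⁹ = u·(u⁸); (u⁸)·v = v⁻¹ = v·(u⁸).
Whereas u ∉ Z(G) since u·v = uv ≠ u⁷v⁻¹ = v·u.
Checking each of the 32 elements this way gives Z(G) = {e, u⁸}, of order 2.

Answer: {e, u⁸}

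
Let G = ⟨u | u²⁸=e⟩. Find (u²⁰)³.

Compute successive powers of (u²⁰), reducing at each step:
  (u²⁰)²: (u²⁰) · u²⁰ = u¹²
  (u²⁰)³: (u¹²) · u²⁰ = u⁴

Answer: u⁴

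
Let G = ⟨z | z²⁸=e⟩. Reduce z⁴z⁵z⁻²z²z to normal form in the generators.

Multiply left to right, reducing at each step:
  (z⁴) · z⁵ = z⁹
  (z⁹) · z⁻² = z⁷
  (z⁷) · z² = z⁹
  (z⁹) · z = z¹⁰

Answer: z¹⁰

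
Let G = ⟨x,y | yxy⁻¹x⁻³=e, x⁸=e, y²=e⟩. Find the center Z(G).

An element z ∈ Z(G) iff z commutes with every generator.
For example x⁴ is central: (x⁴)·x = x⁵ = x·(x⁴); (x⁴)·y = x⁴y = y·(x⁴).
Whereas x ∉ Z(G) since x·y = xy ≠ x³y = y·x.
Checking each of the 16 elements this way gives Z(G) = {e, x⁴}, of order 2.

Answer: {e, x⁴}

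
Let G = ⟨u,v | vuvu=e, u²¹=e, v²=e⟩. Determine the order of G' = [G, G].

G' = [G, G] is generated by all commutators. The generator-pair commutators are: [u, v] = u².
The subgroup they normally generate is {e, u, u², u³, u⁴, u⁵, u⁶, u⁷, u⁸, u⁹, u¹⁰, u¹¹, u¹², u¹³, u¹⁴, u¹⁵, u¹⁶, u¹⁷, u¹⁸, u¹⁹, u²⁰}, of order 21.
Check: |G/G'| = 42/21 = 2 is the order of the abelianisation.

Answer: 21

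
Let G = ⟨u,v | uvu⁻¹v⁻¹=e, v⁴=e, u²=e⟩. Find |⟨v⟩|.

|⟨v⟩| equals the order of v. Compute successive powers until reaching e:
  v¹ = v, v² = v², v³ = v³, v⁴ = e.
The smallest positive k with vᵏ = e is 4, so |⟨v⟩| = 4.

Answer: 4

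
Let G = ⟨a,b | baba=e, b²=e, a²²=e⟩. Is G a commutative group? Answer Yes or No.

a·b = ab but b·a = a²¹b, so a·b ≠ b·a and G is not abelian.

Answer: No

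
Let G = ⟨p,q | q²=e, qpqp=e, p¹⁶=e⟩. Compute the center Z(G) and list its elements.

An element z ∈ Z(G) iff z commutes with every generator.
For example p⁸ is central: (p⁸)·p = p⁹ = p·(p⁸); (p⁸)·q = p⁸q = q·(p⁸).
Whereas p ∉ Z(G) since p·q = pq ≠ p¹⁵q = q·p.
Checking each of the 32 elements this way gives Z(G) = {e, p⁸}, of order 2.

Answer: {e, p⁸}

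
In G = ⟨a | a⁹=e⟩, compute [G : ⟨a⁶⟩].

First find ord(a⁶) by computing successive powers:
  (a⁶)¹ = a⁶, (a⁶)² = a³, (a⁶)³ = e.
So |⟨a⁶⟩| = ord(a⁶) = 3. With |G| = 9, by Lagrange [G : ⟨a⁶⟩] = 9/3 = 3.

Answer: 3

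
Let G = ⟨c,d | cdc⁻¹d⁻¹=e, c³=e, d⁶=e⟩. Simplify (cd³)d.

Compute (cd³) · d by multiplying left to right and reducing via the relations at each step:
  (cd³) · d = cd⁴

Answer: cd⁴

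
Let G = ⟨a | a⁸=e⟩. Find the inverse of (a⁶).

The order of (a⁶) is 4 (smallest k with (a⁶)ᵏ = e), so (a⁶)⁻¹ = (a⁶)³ = a².
Check: (a⁶) · (a²) → (a⁶) · a² = e, giving e as required.

Answer: a²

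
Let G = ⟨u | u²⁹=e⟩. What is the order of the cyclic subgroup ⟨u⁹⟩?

|⟨u⁹⟩| equals the order of u⁹. Compute successive powers until reaching e:
  (u⁹)¹ = u⁹, (u⁹)² = u¹⁸, (u⁹)³ = u²⁷, (u⁹)⁴ = u⁷, (u⁹)⁵ = u¹⁶, (u⁹)⁶ = u²⁵, (u⁹)⁷ = u⁵, (u⁹)⁸ = u¹⁴, (u⁹)⁹ = u²³, (u⁹)¹⁰ = u³, (u⁹)¹¹ = u¹², (u⁹)¹² = u²¹, (u⁹)¹³ = u, (u⁹)¹⁴ = u¹⁰, (u⁹)¹⁵ = u¹⁹, (u⁹)¹⁶ = u²⁸, (u⁹)¹⁷ = u⁸, (u⁹)¹⁸ = u¹⁷, (u⁹)¹⁹ = u²⁶, (u⁹)²⁰ = u⁶, (u⁹)²¹ = u¹⁵, (u⁹)²² = u²⁴, (u⁹)²³ = u⁴, (u⁹)²⁴ = u¹³, (u⁹)²⁵ = u²², (u⁹)²⁶ = u², (u⁹)²⁷ = u¹¹, (u⁹)²⁸ = u²⁰, (u⁹)²⁹ = e.
The smallest positive k with (u⁹)ᵏ = e is 29, so |⟨u⁹⟩| = 29.

Answer: 29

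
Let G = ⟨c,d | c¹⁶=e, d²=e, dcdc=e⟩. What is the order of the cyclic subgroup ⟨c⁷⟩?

|⟨c⁷⟩| equals the order of c⁷. Compute successive powers until reaching e:
  (c⁷)¹ = c⁷, (c⁷)² = c¹⁴, (c⁷)³ = c⁵, (c⁷)⁴ = c¹², (c⁷)⁵ = c³, (c⁷)⁶ = c¹⁰, (c⁷)⁷ = c, (c⁷)⁸ = c⁸, (c⁷)⁹ = c¹⁵, (c⁷)¹⁰ = c⁶, (c⁷)¹¹ = c¹³, (c⁷)¹² = c⁴, (c⁷)¹³ = c¹¹, (c⁷)¹⁴ = c², (c⁷)¹⁵ = c⁹, (c⁷)¹⁶ = e.
The smallest positive k with (c⁷)ᵏ = e is 16, so |⟨c⁷⟩| = 16.

Answer: 16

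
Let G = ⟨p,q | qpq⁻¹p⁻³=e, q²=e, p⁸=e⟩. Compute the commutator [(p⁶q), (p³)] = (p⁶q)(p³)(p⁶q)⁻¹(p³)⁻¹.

[(p⁶q), (p³)] = (p⁶q)·(p³)·(p⁶q)⁻¹·(p³)⁻¹.
  (p⁶q) · (p³) = p⁷q
  (p⁷q) · (p⁶q) = p
  p · (p⁵) = p⁶

Answer: p⁶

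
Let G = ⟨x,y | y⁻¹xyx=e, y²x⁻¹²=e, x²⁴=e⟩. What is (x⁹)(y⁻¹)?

Compute (x⁹) · (y⁻¹) by multiplying left to right and reducing via the relations at each step:
  (x⁹) · y⁻¹ = x⁹y⁻¹

Answer: x⁹y⁻¹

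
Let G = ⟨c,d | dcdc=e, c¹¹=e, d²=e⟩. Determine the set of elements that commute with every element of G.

An element z ∈ Z(G) iff z commutes with every generator.
For example e is central: e·c = c = c·e; e·d = d = d·e.
Whereas c ∉ Z(G) since c·d = cd ≠ c¹⁰d = d·c.
Checking each of the 22 elements this way gives Z(G) = {e}, of order 1.

Answer: {e}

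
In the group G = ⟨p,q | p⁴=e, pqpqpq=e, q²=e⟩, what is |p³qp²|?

Compute successive powers until reaching e:
  (p³qp²)¹ = p³qp², (p³qp²)² = p²qp, (p³qp²)³ = e.
The smallest positive k with (p³qp²)ᵏ = e is 3.

Answer: 3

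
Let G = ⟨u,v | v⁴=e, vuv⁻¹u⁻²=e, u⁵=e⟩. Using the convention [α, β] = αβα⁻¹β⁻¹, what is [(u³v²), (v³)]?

[(u³v²), (v³)] = (u³v²)·(v³)·(u³v²)⁻¹·(v³)⁻¹.
  (u³v²) · (v³) = u³v
  (u³v) · (u³v²) = u⁴v³
  (u⁴v³) · v = u⁴

Answer: u⁴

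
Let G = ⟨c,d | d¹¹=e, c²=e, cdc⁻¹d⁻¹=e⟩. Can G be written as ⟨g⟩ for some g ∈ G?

|G| = 22. The element cd has order 22 (its powers give 22 distinct elements), so ⟨cd⟩ = G and G is cyclic.

Answer: Yes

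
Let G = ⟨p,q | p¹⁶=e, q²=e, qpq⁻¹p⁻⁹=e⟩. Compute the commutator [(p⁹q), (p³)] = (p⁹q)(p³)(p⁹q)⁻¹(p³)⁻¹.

[(p⁹q), (p³)] = (p⁹q)·(p³)·(p⁹q)⁻¹·(p³)⁻¹.
  (p⁹q) · (p³) = p⁴q
  (p⁴q) · (p¹⁵q) = p¹¹
  (p¹¹) · (p¹³) = p⁸

Answer: p⁸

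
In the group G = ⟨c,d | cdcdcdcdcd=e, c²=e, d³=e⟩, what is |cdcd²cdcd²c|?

Compute successive powers until reaching e:
  (cdcd²cdcd²c)¹ = cdcd²cdcd²c, (cdcd²cdcd²c)² = e.
The smallest positive k with (cdcd²cdcd²c)ᵏ = e is 2.

Answer: 2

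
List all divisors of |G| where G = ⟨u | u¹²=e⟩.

|G| = 12 = 2² · 3. By Lagrange's theorem the order of any subgroup divides 12; the divisors of 12 are 1, 2, 3, 4, 6, 12.

Answer: 1, 2, 3, 4, 6, 12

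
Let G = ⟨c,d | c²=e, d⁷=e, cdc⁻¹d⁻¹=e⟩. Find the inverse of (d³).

The order of (d³) is 7 (smallest k with (d³)ᵏ = e), so (d³)⁻¹ = (d³)⁶ = d⁴.
Check: (d³) · (d⁴) → (d³) · d⁴ = e, giving e as required.

Answer: d⁴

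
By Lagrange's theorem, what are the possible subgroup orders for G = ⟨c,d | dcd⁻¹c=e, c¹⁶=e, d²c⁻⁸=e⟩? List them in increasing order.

|G| = 32 = 2⁵. By Lagrange's theorem the order of any subgroup divides 32; the divisors of 32 are 1, 2, 4, 8, 16, 32.

Answer: 1, 2, 4, 8, 16, 32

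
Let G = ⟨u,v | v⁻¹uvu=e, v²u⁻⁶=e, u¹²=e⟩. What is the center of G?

An element z ∈ Z(G) iff z commutes with every generator.
For example u⁶ is central: (u⁶)·u = u⁷ = u·(u⁶); (u⁶)·v = v⁻¹ = v·(u⁶).
Whereas u ∉ Z(G) since u·v = uv ≠ u⁵v⁻¹ = v·u.
Checking each of the 24 elements this way gives Z(G) = {e, u⁶}, of order 2.

Answer: {e, u⁶}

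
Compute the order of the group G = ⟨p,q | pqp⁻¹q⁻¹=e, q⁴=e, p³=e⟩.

Enumerate words in the generators, reducing via the relations: the distinct elements are
  {e, p, q, pq, p², q², q³, pq², pq³, p²q, p²q², p²q³}.
No further products give new elements, so |G| = 12.

Answer: 12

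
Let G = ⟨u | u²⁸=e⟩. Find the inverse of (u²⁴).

The order of (u²⁴) is 7 (smallest k with (u²⁴)ᵏ = e), so (u²⁴)⁻¹ = (u²⁴)⁶ = u⁴.
Check: (u²⁴) · (u⁴) → (u²⁴) · u⁴ = e, giving e as required.

Answer: u⁴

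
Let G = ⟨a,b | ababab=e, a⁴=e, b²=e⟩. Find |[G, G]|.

G' = [G, G] is generated by all commutators. The generator-pair commutators are: [a, b] = a²ba.
The subgroup they normally generate is {e, a², ab, ba³, a²ba, a³b, a²ba³, ba, aba², ba²b, a²ba²b, a³ba²}, of order 12.
Check: |G/G'| = 24/12 = 2 is the order of the abelianisation.

Answer: 12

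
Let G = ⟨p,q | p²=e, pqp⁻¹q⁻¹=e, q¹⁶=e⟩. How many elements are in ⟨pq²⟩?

|⟨pq²⟩| equals the order of pq². Compute successive powers until reaching e:
  (pq²)¹ = pq², (pq²)² = q⁴, (pq²)³ = pq⁶, (pq²)⁴ = q⁸, (pq²)⁵ = pq¹⁰, (pq²)⁶ = q¹², (pq²)⁷ = pq¹⁴, (pq²)⁸ = e.
The smallest positive k with (pq²)ᵏ = e is 8, so |⟨pq²⟩| = 8.

Answer: 8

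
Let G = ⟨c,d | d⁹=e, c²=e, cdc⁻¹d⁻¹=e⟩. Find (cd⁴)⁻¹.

The order of (cd⁴) is 18 (smallest k with (cd⁴)ᵏ = e), so (cd⁴)⁻¹ = (cd⁴)¹⁷ = cd⁵.
Check: (cd⁴) · (cd⁵) → (cd⁴) · c = d⁴;   (d⁴) · d⁵ = e, giving e as required.

Answer: cd⁵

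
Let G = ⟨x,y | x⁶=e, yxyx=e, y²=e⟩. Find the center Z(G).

An element z ∈ Z(G) iff z commutes with every generator.
For example x³ is central: (x³)·x = x⁴ = x·(x³); (x³)·y = x³y = y·(x³).
Whereas x ∉ Z(G) since x·y = xy ≠ x⁵y = y·x.
Checking each of the 12 elements this way gives Z(G) = {e, x³}, of order 2.

Answer: {e, x³}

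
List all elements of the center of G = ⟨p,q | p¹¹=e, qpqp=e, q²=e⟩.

An element z ∈ Z(G) iff z commutes with every generator.
For example e is central: e·p = p = p·e; e·q = q = q·e.
Whereas p ∉ Z(G) since p·q = pq ≠ p¹⁰q = q·p.
Checking each of the 22 elements this way gives Z(G) = {e}, of order 1.

Answer: {e}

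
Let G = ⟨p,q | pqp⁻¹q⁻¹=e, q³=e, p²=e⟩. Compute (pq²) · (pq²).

Compute (pq²) · (pq²) by multiplying left to right and reducing via the relations at each step:
  (pq²) · p = q²
  (q²) · q² = q

Answer: q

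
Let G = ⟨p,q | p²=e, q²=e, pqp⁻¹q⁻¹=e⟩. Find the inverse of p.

The order of p is 2 (smallest k with pᵏ = e), so p⁻¹ = p¹ = p.
Check: p · p → p · p = e, giving e as required.

Answer: p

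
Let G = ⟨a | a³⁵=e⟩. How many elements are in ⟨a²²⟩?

|⟨a²²⟩| equals the order of a²². Compute successive powers until reaching e:
  (a²²)¹ = a²², (a²²)² = a⁹, (a²²)³ = a³¹, (a²²)⁴ = a¹⁸, (a²²)⁵ = a⁵, (a²²)⁶ = a²⁷, (a²²)⁷ = a¹⁴, (a²²)⁸ = a, (a²²)⁹ = a²³, (a²²)¹⁰ = a¹⁰, (a²²)¹¹ = a³², (a²²)¹² = a¹⁹, (a²²)¹³ = a⁶, (a²²)¹⁴ = a²⁸, (a²²)¹⁵ = a¹⁵, (a²²)¹⁶ = a², (a²²)¹⁷ = a²⁴, (a²²)¹⁸ = a¹¹, (a²²)¹⁹ = a³³, (a²²)²⁰ = a²⁰, (a²²)²¹ = a⁷, (a²²)²² = a²⁹, (a²²)²³ = a¹⁶, (a²²)²⁴ = a³, (a²²)²⁵ = a²⁵, (a²²)²⁶ = a¹², (a²²)²⁷ = a³⁴, (a²²)²⁸ = a²¹, (a²²)²⁹ = a⁸, (a²²)³⁰ = a³⁰, (a²²)³¹ = a¹⁷, (a²²)³² = a⁴, (a²²)³³ = a²⁶, (a²²)³⁴ = a¹³, (a²²)³⁵ = e.
The smallest positive k with (a²²)ᵏ = e is 35, so |⟨a²²⟩| = 35.

Answer: 35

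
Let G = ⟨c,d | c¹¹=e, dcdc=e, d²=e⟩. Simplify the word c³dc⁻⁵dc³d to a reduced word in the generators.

Multiply left to right, reducing at each step:
  (c³) · d = c³d
  (c³d) · c⁻⁵ = c⁸d
  (c⁸d) · d = c⁸
  (c⁸) · c³ = e
  e · d = d

Answer: d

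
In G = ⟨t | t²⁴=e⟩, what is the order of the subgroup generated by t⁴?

|⟨t⁴⟩| equals the order of t⁴. Compute successive powers until reaching e:
  (t⁴)¹ = t⁴, (t⁴)² = t⁸, (t⁴)³ = t¹², (t⁴)⁴ = t¹⁶, (t⁴)⁵ = t²⁰, (t⁴)⁶ = e.
The smallest positive k with (t⁴)ᵏ = e is 6, so |⟨t⁴⟩| = 6.

Answer: 6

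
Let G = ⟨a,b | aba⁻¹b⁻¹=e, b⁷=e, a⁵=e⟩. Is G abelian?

Each pair of generators commutes: a·b = ab = b·a. Since the generators pairwise commute, every element of G commutes with every other, so G is abelian.

Answer: Yes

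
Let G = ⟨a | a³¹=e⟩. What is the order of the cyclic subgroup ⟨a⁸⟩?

|⟨a⁸⟩| equals the order of a⁸. Compute successive powers until reaching e:
  (a⁸)¹ = a⁸, (a⁸)² = a¹⁶, (a⁸)³ = a²⁴, (a⁸)⁴ = a, (a⁸)⁵ = a⁹, (a⁸)⁶ = a¹⁷, (a⁸)⁷ = a²⁵, (a⁸)⁸ = a², (a⁸)⁹ = a¹⁰, (a⁸)¹⁰ = a¹⁸, (a⁸)¹¹ = a²⁶, (a⁸)¹² = a³, (a⁸)¹³ = a¹¹, (a⁸)¹⁴ = a¹⁹, (a⁸)¹⁵ = a²⁷, (a⁸)¹⁶ = a⁴, (a⁸)¹⁷ = a¹², (a⁸)¹⁸ = a²⁰, (a⁸)¹⁹ = a²⁸, (a⁸)²⁰ = a⁵, (a⁸)²¹ = a¹³, (a⁸)²² = a²¹, (a⁸)²³ = a²⁹, (a⁸)²⁴ = a⁶, (a⁸)²⁵ = a¹⁴, (a⁸)²⁶ = a²², (a⁸)²⁷ = a³⁰, (a⁸)²⁸ = a⁷, (a⁸)²⁹ = a¹⁵, (a⁸)³⁰ = a²³, (a⁸)³¹ = e.
The smallest positive k with (a⁸)ᵏ = e is 31, so |⟨a⁸⟩| = 31.

Answer: 31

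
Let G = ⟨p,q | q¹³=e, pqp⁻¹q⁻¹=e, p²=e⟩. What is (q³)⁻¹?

The order of (q³) is 13 (smallest k with (q³)ᵏ = e), so (q³)⁻¹ = (q³)¹² = q¹⁰.
Check: (q³) · (q¹⁰) → (q³) · q¹⁰ = e, giving e as required.

Answer: q¹⁰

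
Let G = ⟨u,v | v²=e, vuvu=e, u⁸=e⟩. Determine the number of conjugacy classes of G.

The conjugacy classes (representative and size) are:
  [e] (size 1), [u] (size 2), [u⁶] (size 2), [u³] (size 2), [u⁴] (size 1), [v] (size 4), [u⁵v] (size 4).
Class equation: 1 + 2 + 2 + 2 + 1 + 4 + 4 = 16 = |G|. So G has 7 conjugacy classes.

Answer: 7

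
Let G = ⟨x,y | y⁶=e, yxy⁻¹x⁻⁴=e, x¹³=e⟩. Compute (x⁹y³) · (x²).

Compute (x⁹y³) · (x²) by multiplying left to right and reducing via the relations at each step:
  (x⁹y³) · x² = x⁷y³

Answer: x⁷y³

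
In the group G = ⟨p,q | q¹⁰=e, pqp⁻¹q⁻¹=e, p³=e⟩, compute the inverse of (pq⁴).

The order of (pq⁴) is 15 (smallest k with (pq⁴)ᵏ = e), so (pq⁴)⁻¹ = (pq⁴)¹⁴ = p²q⁶.
Check: (pq⁴) · (p²q⁶) → (pq⁴) · p² = q⁴;   (q⁴) · q⁶ = e, giving e as required.

Answer: p²q⁶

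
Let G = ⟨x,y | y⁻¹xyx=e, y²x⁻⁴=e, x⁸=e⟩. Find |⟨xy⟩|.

|⟨xy⟩| equals the order of xy. Compute successive powers until reaching e:
  (xy)¹ = xy, (xy)² = x⁴, (xy)³ = xy⁻¹, (xy)⁴ = e.
The smallest positive k with (xy)ᵏ = e is 4, so |⟨xy⟩| = 4.

Answer: 4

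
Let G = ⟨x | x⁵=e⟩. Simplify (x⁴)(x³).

Compute (x⁴) · (x³) by multiplying left to right and reducing via the relations at each step:
  (x⁴) · x³ = x²

Answer: x²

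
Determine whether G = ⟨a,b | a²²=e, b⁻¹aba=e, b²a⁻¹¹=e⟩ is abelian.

a·b = ab but b·a = a¹⁰b⁻¹, so a·b ≠ b·a and G is not abelian.

Answer: No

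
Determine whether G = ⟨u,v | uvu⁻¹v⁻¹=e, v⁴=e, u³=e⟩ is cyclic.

|G| = 12. The element uv has order 12 (its powers give 12 distinct elements), so ⟨uv⟩ = G and G is cyclic.

Answer: Yes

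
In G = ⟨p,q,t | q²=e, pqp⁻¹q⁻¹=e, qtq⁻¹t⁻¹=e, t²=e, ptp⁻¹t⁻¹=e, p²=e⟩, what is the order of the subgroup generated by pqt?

|⟨pqt⟩| equals the order of pqt. Compute successive powers until reaching e:
  (pqt)¹ = pqt, (pqt)² = e.
The smallest positive k with (pqt)ᵏ = e is 2, so |⟨pqt⟩| = 2.

Answer: 2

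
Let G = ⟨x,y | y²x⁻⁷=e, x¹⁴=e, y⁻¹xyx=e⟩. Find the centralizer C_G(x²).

⟨x²⟩ ⊆ C_G(x²) since powers of x² commute with x²; so |C_G(x²)| ≥ |⟨x²⟩| = 7.
By orbit–stabilizer, |C_G(x²)| = |G| / |conj. class of x²| = 28 / 2 = 14.
The 14 elements commuting with x² are {e, x, x², x³, x⁴, x⁵, x⁶, x⁷, x⁸, x⁹, x¹⁰, x¹¹, x¹², x¹³}.

Answer: {e, x, x², x³, x⁴, x⁵, x⁶, x⁷, x⁸, x⁹, x¹⁰, x¹¹, x¹², x¹³}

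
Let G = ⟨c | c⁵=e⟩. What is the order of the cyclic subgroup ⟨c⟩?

|⟨c⟩| equals the order of c. Compute successive powers until reaching e:
  c¹ = c, c² = c², c³ = c³, c⁴ = c⁴, c⁵ = e.
The smallest positive k with cᵏ = e is 5, so |⟨c⟩| = 5.

Answer: 5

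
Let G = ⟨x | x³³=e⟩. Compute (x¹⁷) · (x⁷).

Compute (x¹⁷) · (x⁷) by multiplying left to right and reducing via the relations at each step:
  (x¹⁷) · x⁷ = x²⁴

Answer: x²⁴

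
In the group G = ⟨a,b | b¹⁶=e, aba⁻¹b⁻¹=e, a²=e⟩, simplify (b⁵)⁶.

Compute successive powers of (b⁵), reducing at each step:
  (b⁵)²: (b⁵) · b⁵ = b¹⁰
  (b⁵)³: (b¹⁰) · b⁵ = b¹⁵
  (b⁵)⁴: (b¹⁵) · b⁵ = b⁴
  (b⁵)⁵: (b⁴) · b⁵ = b⁹
  (b⁵)⁶: (b⁹) · b⁵ = b¹⁴

Answer: b¹⁴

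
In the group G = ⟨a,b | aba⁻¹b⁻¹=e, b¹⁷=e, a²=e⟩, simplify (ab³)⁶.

Compute successive powers of (ab³), reducing at each step:
  (ab³)²: (ab³) · a = b³;   (b³) · b³ = b⁶
  (ab³)³: (b⁶) · a = ab⁶;   (ab⁶) · b³ = ab⁹
  (ab³)⁴: (ab⁹) · a = b⁹;   (b⁹) · b³ = b¹²
  (ab³)⁵: (b¹²) · a = ab¹²;   (ab¹²) · b³ = ab¹⁵
  (ab³)⁶: (ab¹⁵) · a = b¹⁵;   (b¹⁵) · b³ = b

Answer: b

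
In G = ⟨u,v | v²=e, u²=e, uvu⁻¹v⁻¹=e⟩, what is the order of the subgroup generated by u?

|⟨u⟩| equals the order of u. Compute successive powers until reaching e:
  u¹ = u, u² = e.
The smallest positive k with uᵏ = e is 2, so |⟨u⟩| = 2.

Answer: 2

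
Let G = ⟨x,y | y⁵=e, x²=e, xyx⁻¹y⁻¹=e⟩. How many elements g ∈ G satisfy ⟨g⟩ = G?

G is cyclic of order 10. An element generates G iff its order is 10, and a cyclic group of order 10 has exactly φ(10) = 4 such elements.

Answer: 4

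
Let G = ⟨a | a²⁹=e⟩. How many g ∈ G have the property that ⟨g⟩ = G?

G is cyclic of order 29. An element generates G iff its order is 29, and a cyclic group of order 29 has exactly φ(29) = 28 such elements.

Answer: 28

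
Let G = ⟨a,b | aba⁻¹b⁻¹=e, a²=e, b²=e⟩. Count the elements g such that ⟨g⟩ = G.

⟨g⟩ = G would require ord(g) = |G| = 4, but the maximum element order in G is 2 < 4. So G is not cyclic and no single element generates it: the count is 0.

Answer: 0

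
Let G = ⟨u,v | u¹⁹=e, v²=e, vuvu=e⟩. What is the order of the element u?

Compute successive powers until reaching e:
  u¹ = u, u² = u², u³ = u³, u⁴ = u⁴, u⁵ = u⁵, u⁶ = u⁶, u⁷ = u⁷, u⁸ = u⁸, u⁹ = u⁹, u¹⁰ = u¹⁰, u¹¹ = u¹¹, u¹² = u¹², u¹³ = u¹³, u¹⁴ = u¹⁴, u¹⁵ = u¹⁵, u¹⁶ = u¹⁶, u¹⁷ = u¹⁷, u¹⁸ = u¹⁸, u¹⁹ = e.
The smallest positive k with uᵏ = e is 19.

Answer: 19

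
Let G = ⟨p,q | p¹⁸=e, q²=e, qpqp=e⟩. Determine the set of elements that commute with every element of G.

An element z ∈ Z(G) iff z commutes with every generator.
For example p⁹ is central: (p⁹)·p = p¹⁰ = p·(p⁹); (p⁹)·q = p⁹q = q·(p⁹).
Whereas p ∉ Z(G) since p·q = pq ≠ p¹⁷q = q·p.
Checking each of the 36 elements this way gives Z(G) = {e, p⁹}, of order 2.

Answer: {e, p⁹}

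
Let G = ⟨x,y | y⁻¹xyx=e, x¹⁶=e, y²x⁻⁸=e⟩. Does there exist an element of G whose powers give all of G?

Every cyclic group is abelian. But x·y = xy while y·x = x⁷y⁻¹, so x·y ≠ y·x and G is not abelian. Hence G is not cyclic.

Answer: No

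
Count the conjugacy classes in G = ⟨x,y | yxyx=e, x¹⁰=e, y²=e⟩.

The conjugacy classes (representative and size) are:
  [e] (size 1), [x] (size 2), [x²] (size 2), [x³] (size 2), [x⁴] (size 2), [x⁵] (size 1), [x²y] (size 5), [x³y] (size 5).
Class equation: 1 + 2 + 2 + 2 + 2 + 1 + 5 + 5 = 20 = |G|. So G has 8 conjugacy classes.

Answer: 8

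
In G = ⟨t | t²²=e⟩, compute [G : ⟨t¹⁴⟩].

First find ord(t¹⁴) by computing successive powers:
  (t¹⁴)¹ = t¹⁴, (t¹⁴)² = t⁶, (t¹⁴)³ = t²⁰, (t¹⁴)⁴ = t¹², (t¹⁴)⁵ = t⁴, (t¹⁴)⁶ = t¹⁸, (t¹⁴)⁷ = t¹⁰, (t¹⁴)⁸ = t², (t¹⁴)⁹ = t¹⁶, (t¹⁴)¹⁰ = t⁸, (t¹⁴)¹¹ = e.
So |⟨t¹⁴⟩| = ord(t¹⁴) = 11. With |G| = 22, by Lagrange [G : ⟨t¹⁴⟩] = 22/11 = 2.

Answer: 2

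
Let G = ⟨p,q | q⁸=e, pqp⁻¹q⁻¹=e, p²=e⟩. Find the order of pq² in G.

Compute successive powers until reaching e:
  (pq²)¹ = pq², (pq²)² = q⁴, (pq²)³ = pq⁶, (pq²)⁴ = e.
The smallest positive k with (pq²)ᵏ = e is 4.

Answer: 4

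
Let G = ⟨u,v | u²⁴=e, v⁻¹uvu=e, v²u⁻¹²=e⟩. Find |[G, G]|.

G' = [G, G] is generated by all commutators. The generator-pair commutators are: [u, v] = u².
The subgroup they normally generate is {e, u², u⁴, u⁶, u⁸, u¹⁰, u¹², u¹⁴, u¹⁶, u¹⁸, u²⁰, u²²}, of order 12.
Check: |G/G'| = 48/12 = 4 is the order of the abelianisation.

Answer: 12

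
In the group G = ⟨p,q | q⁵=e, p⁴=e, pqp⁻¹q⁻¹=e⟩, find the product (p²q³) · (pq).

Compute (p²q³) · (pq) by multiplying left to right and reducing via the relations at each step:
  (p²q³) · p = p³q³
  (p³q³) · q = p³q⁴

Answer: p³q⁴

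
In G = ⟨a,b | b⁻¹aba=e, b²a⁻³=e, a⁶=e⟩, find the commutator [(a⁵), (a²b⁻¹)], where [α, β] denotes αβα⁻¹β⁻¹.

[(a⁵), (a²b⁻¹)] = (a⁵)·(a²b⁻¹)·(a⁵)⁻¹·(a²b⁻¹)⁻¹.
  (a⁵) · (a²b⁻¹) = ab⁻¹
  (ab⁻¹) · a = b⁻¹
  (b⁻¹) · (a²b) = a⁴

Answer: a⁴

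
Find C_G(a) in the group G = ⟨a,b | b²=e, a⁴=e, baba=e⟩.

⟨a⟩ ⊆ C_G(a) since powers of a commute with a; so |C_G(a)| ≥ |⟨a⟩| = 4.
By orbit–stabilizer, |C_G(a)| = |G| / |conj. class of a| = 8 / 2 = 4.
The 4 elements commuting with a are {e, a, a², a³}.

Answer: {e, a, a², a³}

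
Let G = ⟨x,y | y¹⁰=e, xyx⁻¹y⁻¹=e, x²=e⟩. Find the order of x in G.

Compute successive powers until reaching e:
  x¹ = x, x² = e.
The smallest positive k with xᵏ = e is 2.

Answer: 2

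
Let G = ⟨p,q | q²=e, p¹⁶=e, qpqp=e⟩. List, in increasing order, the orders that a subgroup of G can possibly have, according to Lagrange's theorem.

|G| = 32 = 2⁵. By Lagrange's theorem the order of any subgroup divides 32; the divisors of 32 are 1, 2, 4, 8, 16, 32.

Answer: 1, 2, 4, 8, 16, 32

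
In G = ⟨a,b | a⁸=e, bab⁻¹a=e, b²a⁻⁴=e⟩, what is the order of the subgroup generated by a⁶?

|⟨a⁶⟩| equals the order of a⁶. Compute successive powers until reaching e:
  (a⁶)¹ = a⁶, (a⁶)² = a⁴, (a⁶)³ = a², (a⁶)⁴ = e.
The smallest positive k with (a⁶)ᵏ = e is 4, so |⟨a⁶⟩| = 4.

Answer: 4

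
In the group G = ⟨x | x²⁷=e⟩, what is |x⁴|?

Compute successive powers until reaching e:
  (x⁴)¹ = x⁴, (x⁴)² = x⁸, (x⁴)³ = x¹², (x⁴)⁴ = x¹⁶, (x⁴)⁵ = x²⁰, (x⁴)⁶ = x²⁴, (x⁴)⁷ = x, (x⁴)⁸ = x⁵, (x⁴)⁹ = x⁹, (x⁴)¹⁰ = x¹³, (x⁴)¹¹ = x¹⁷, (x⁴)¹² = x²¹, (x⁴)¹³ = x²⁵, (x⁴)¹⁴ = x², (x⁴)¹⁵ = x⁶, (x⁴)¹⁶ = x¹⁰, (x⁴)¹⁷ = x¹⁴, (x⁴)¹⁸ = x¹⁸, (x⁴)¹⁹ = x²², (x⁴)²⁰ = x²⁶, (x⁴)²¹ = x³, (x⁴)²² = x⁷, (x⁴)²³ = x¹¹, (x⁴)²⁴ = x¹⁵, (x⁴)²⁵ = x¹⁹, (x⁴)²⁶ = x²³, (x⁴)²⁷ = e.
The smallest positive k with (x⁴)ᵏ = e is 27.

Answer: 27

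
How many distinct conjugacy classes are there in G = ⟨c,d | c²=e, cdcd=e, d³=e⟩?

The conjugacy classes (representative and size) are:
  [e] (size 1), [cd²] (size 3), [d²] (size 2).
Class equation: 1 + 3 + 2 = 6 = |G|. So G has 3 conjugacy classes.

Answer: 3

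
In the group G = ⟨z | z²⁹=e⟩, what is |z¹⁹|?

Compute successive powers until reaching e:
  (z¹⁹)¹ = z¹⁹, (z¹⁹)² = z⁹, (z¹⁹)³ = z²⁸, (z¹⁹)⁴ = z¹⁸, (z¹⁹)⁵ = z⁸, (z¹⁹)⁶ = z²⁷, (z¹⁹)⁷ = z¹⁷, (z¹⁹)⁸ = z⁷, (z¹⁹)⁹ = z²⁶, (z¹⁹)¹⁰ = z¹⁶, (z¹⁹)¹¹ = z⁶, (z¹⁹)¹² = z²⁵, (z¹⁹)¹³ = z¹⁵, (z¹⁹)¹⁴ = z⁵, (z¹⁹)¹⁵ = z²⁴, (z¹⁹)¹⁶ = z¹⁴, (z¹⁹)¹⁷ = z⁴, (z¹⁹)¹⁸ = z²³, (z¹⁹)¹⁹ = z¹³, (z¹⁹)²⁰ = z³, (z¹⁹)²¹ = z²², (z¹⁹)²² = z¹², (z¹⁹)²³ = z², (z¹⁹)²⁴ = z²¹, (z¹⁹)²⁵ = z¹¹, (z¹⁹)²⁶ = z, (z¹⁹)²⁷ = z²⁰, (z¹⁹)²⁸ = z¹⁰, (z¹⁹)²⁹ = e.
The smallest positive k with (z¹⁹)ᵏ = e is 29.

Answer: 29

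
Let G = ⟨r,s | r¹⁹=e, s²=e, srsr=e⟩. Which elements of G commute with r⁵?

⟨r⁵⟩ ⊆ C_G(r⁵) since powers of r⁵ commute with r⁵; so |C_G(r⁵)| ≥ |⟨r⁵⟩| = 19.
By orbit–stabilizer, |C_G(r⁵)| = |G| / |conj. class of r⁵| = 38 / 2 = 19.
The 19 elements commuting with r⁵ are {e, r, r², r³, r⁴, r⁵, r⁶, r⁷, r⁸, r⁹, r¹⁰, r¹¹, r¹², r¹³, r¹⁴, r¹⁵, r¹⁶, r¹⁷, r¹⁸}.

Answer: {e, r, r², r³, r⁴, r⁵, r⁶, r⁷, r⁸, r⁹, r¹⁰, r¹¹, r¹², r¹³, r¹⁴, r¹⁵, r¹⁶, r¹⁷, r¹⁸}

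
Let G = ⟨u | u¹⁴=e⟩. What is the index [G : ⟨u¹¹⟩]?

First find ord(u¹¹) by computing successive powers:
  (u¹¹)¹ = u¹¹, (u¹¹)² = u⁸, (u¹¹)³ = u⁵, (u¹¹)⁴ = u², (u¹¹)⁵ = u¹³, (u¹¹)⁶ = u¹⁰, (u¹¹)⁷ = u⁷, (u¹¹)⁸ = u⁴, (u¹¹)⁹ = u, (u¹¹)¹⁰ = u¹², (u¹¹)¹¹ = u⁹, (u¹¹)¹² = u⁶, (u¹¹)¹³ = u³, (u¹¹)¹⁴ = e.
So |⟨u¹¹⟩| = ord(u¹¹) = 14. With |G| = 14, by Lagrange [G : ⟨u¹¹⟩] = 14/14 = 1.

Answer: 1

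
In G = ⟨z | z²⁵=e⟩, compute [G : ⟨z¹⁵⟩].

First find ord(z¹⁵) by computing successive powers:
  (z¹⁵)¹ = z¹⁵, (z¹⁵)² = z⁵, (z¹⁵)³ = z²⁰, (z¹⁵)⁴ = z¹⁰, (z¹⁵)⁵ = e.
So |⟨z¹⁵⟩| = ord(z¹⁵) = 5. With |G| = 25, by Lagrange [G : ⟨z¹⁵⟩] = 25/5 = 5.

Answer: 5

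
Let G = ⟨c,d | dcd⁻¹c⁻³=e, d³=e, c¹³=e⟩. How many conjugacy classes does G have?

The conjugacy classes (representative and size) are:
  [e] (size 1), [c] (size 3), [c⁵] (size 3), [c¹⁰] (size 3), [c⁸] (size 3), [c¹⁰d] (size 13), [c⁷d²] (size 13).
Class equation: 1 + 3 + 3 + 3 + 3 + 13 + 13 = 39 = |G|. So G has 7 conjugacy classes.

Answer: 7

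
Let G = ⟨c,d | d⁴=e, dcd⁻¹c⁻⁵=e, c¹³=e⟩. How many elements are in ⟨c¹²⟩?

|⟨c¹²⟩| equals the order of c¹². Compute successive powers until reaching e:
  (c¹²)¹ = c¹², (c¹²)² = c¹¹, (c¹²)³ = c¹⁰, (c¹²)⁴ = c⁹, (c¹²)⁵ = c⁸, (c¹²)⁶ = c⁷, (c¹²)⁷ = c⁶, (c¹²)⁸ = c⁵, (c¹²)⁹ = c⁴, (c¹²)¹⁰ = c³, (c¹²)¹¹ = c², (c¹²)¹² = c, (c¹²)¹³ = e.
The smallest positive k with (c¹²)ᵏ = e is 13, so |⟨c¹²⟩| = 13.

Answer: 13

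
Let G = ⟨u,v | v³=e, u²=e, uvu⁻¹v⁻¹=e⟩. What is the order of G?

Enumerate words in the generators, reducing via the relations: the distinct elements are
  {e, u, v, uv, v², uv²}.
No further products give new elements, so |G| = 6.

Answer: 6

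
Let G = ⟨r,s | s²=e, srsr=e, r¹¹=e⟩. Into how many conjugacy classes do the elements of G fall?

The conjugacy classes (representative and size) are:
  [e] (size 1), [r¹⁰] (size 2), [r²] (size 2), [r³] (size 2), [r⁷] (size 2), [r⁶] (size 2), [r²s] (size 11).
Class equation: 1 + 2 + 2 + 2 + 2 + 2 + 11 = 22 = |G|. So G has 7 conjugacy classes.

Answer: 7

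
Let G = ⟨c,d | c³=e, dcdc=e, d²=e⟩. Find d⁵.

Compute successive powers of d, reducing at each step:
  d²: d · d = e
  d³: e · d = d
  d⁴: d · d = e
  d⁵: e · d = d

Answer: d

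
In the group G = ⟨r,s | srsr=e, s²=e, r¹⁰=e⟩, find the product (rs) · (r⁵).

Compute (rs) · (r⁵) by multiplying left to right and reducing via the relations at each step:
  (rs) · r⁵ = r⁶s

Answer: r⁶s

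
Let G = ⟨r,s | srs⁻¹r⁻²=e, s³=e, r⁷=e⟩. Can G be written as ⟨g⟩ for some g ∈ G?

Every cyclic group is abelian. But r·s = rs while s·r = r²s, so r·s ≠ s·r and G is not abelian. Hence G is not cyclic.

Answer: No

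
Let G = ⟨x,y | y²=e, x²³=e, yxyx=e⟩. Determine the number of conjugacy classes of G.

The conjugacy classes (representative and size) are:
  [e] (size 1), [x] (size 2), [x²¹] (size 2), [x²⁰] (size 2), [x⁴] (size 2), [x¹⁸] (size 2), [x⁶] (size 2), [x¹⁶] (size 2), [x⁸] (size 2), [x⁹] (size 2), [x¹⁰] (size 2), [x¹²] (size 2), [x¹⁸y] (size 23).
Class equation: 1 + 2 + 2 + 2 + 2 + 2 + 2 + 2 + 2 + 2 + 2 + 2 + 23 = 46 = |G|. So G has 13 conjugacy classes.

Answer: 13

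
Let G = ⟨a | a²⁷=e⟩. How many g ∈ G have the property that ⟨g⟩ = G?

G is cyclic of order 27. An element generates G iff its order is 27, and a cyclic group of order 27 has exactly φ(27) = 18 such elements.

Answer: 18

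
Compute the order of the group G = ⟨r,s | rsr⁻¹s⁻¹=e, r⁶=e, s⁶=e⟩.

Enumerate words in the generators, reducing via the relations: the distinct elements are
  {e, r, s, rs, r², r³, r⁴, r⁵, s², s³, s⁴, s⁵, rs², rs³, rs⁴, rs⁵, r²s, r³s, r⁴s, r⁵s, r²s², r²s³, r²s⁴, r²s⁵, r³s², r³s³, r³s⁴, r³s⁵, r⁴s², r⁴s³, r⁴s⁴, r⁴s⁵, r⁵s², r⁵s³, r⁵s⁴, r⁵s⁵}.
No further products give new elements, so |G| = 36.

Answer: 36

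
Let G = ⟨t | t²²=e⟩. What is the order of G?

G is generated by a single element, so G is cyclic. The relator gives t²² = e and no smaller power is forced to be e, so the 22 powers {e, t, t², t³, t⁴, t⁵, t⁶, t⁷, t⁸, t⁹, t²¹, t²⁰, t¹², t¹³, t¹¹, t¹⁰, t¹⁴, t¹⁵, t¹⁶, t¹⁷, t¹⁸, t¹⁹} are distinct. Hence |G| = 22.

Answer: 22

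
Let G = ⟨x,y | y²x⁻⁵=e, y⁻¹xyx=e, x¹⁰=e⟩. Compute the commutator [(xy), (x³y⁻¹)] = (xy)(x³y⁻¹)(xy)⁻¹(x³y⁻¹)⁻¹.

[(xy), (x³y⁻¹)] = (xy)·(x³y⁻¹)·(xy)⁻¹·(x³y⁻¹)⁻¹.
  (xy) · (x³y⁻¹) = x⁸
  (x⁸) · (xy⁻¹) = x⁴y
  (x⁴y) · (x³y) = x⁶

Answer: x⁶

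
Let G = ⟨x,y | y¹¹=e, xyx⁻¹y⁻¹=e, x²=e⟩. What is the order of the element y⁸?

Compute successive powers until reaching e:
  (y⁸)¹ = y⁸, (y⁸)² = y⁵, (y⁸)³ = y², (y⁸)⁴ = y¹⁰, (y⁸)⁵ = y⁷, (y⁸)⁶ = y⁴, (y⁸)⁷ = y, (y⁸)⁸ = y⁹, (y⁸)⁹ = y⁶, (y⁸)¹⁰ = y³, (y⁸)¹¹ = e.
The smallest positive k with (y⁸)ᵏ = e is 11.

Answer: 11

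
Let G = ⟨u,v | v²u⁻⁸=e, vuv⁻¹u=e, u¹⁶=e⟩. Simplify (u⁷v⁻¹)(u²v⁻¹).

Compute (u⁷v⁻¹) · (u²v⁻¹) by multiplying left to right and reducing via the relations at each step:
  (u⁷v⁻¹) · u² = u⁵v⁻¹
  (u⁵v⁻¹) · v⁻¹ = u¹³

Answer: u¹³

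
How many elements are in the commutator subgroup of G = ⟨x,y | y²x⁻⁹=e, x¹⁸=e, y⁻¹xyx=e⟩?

G' = [G, G] is generated by all commutators. The generator-pair commutators are: [x, y] = x².
The subgroup they normally generate is {e, x², x⁴, x⁶, x⁸, x¹⁰, x¹², x¹⁴, x¹⁶}, of order 9.
Check: |G/G'| = 36/9 = 4 is the order of the abelianisation.

Answer: 9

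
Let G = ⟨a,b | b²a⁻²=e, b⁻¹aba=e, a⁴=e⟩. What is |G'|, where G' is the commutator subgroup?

G' = [G, G] is generated by all commutators. The generator-pair commutators are: [a, b] = a².
The subgroup they normally generate is {e, a²}, of order 2.
Check: |G/G'| = 8/2 = 4 is the order of the abelianisation.

Answer: 2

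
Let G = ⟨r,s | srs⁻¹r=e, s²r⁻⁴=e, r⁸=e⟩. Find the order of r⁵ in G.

Compute successive powers until reaching e:
  (r⁵)¹ = r⁵, (r⁵)² = r², (r⁵)³ = r⁷, (r⁵)⁴ = r⁴, (r⁵)⁵ = r, (r⁵)⁶ = r⁶, (r⁵)⁷ = r³, (r⁵)⁸ = e.
The smallest positive k with (r⁵)ᵏ = e is 8.

Answer: 8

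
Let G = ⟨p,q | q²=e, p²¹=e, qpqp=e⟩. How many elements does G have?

Enumerate words in the generators, reducing via the relations: the distinct elements are
  {e, p, q, pq, p², p³, p⁴, p⁵, p⁶, p⁷, p⁸, p⁹, p²q, p²⁰, p³q, p¹², p¹³, p¹¹, p¹⁰, p¹⁴, p¹⁵, p¹⁶, p¹⁷, p¹⁸, p¹⁹, p⁴q, p⁵q, p⁶q, p⁷q, p⁸q, p⁹q, p²⁰q, p¹²q, p¹³q, p¹¹q, p¹⁰q, p¹⁴q, p¹⁵q, p¹⁶q, p¹⁷q, p¹⁸q, p¹⁹q}.
No further products give new elements, so |G| = 42.

Answer: 42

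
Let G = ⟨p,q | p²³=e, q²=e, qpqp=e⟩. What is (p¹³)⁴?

Compute successive powers of (p¹³), reducing at each step:
  (p¹³)²: (p¹³) · p¹³ = p³
  (p¹³)³: (p³) · p¹³ = p¹⁶
  (p¹³)⁴: (p¹⁶) · p¹³ = p⁶

Answer: p⁶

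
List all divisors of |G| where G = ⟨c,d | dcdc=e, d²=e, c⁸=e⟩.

|G| = 16 = 2⁴. By Lagrange's theorem the order of any subgroup divides 16; the divisors of 16 are 1, 2, 4, 8, 16.

Answer: 1, 2, 4, 8, 16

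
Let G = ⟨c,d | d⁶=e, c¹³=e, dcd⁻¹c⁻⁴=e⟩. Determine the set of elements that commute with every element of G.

An element z ∈ Z(G) iff z commutes with every generator.
For example e is central: e·c = c = c·e; e·d = d = d·e.
Whereas c ∉ Z(G) since c·d = cd ≠ c⁴d = d·c.
Checking each of the 78 elements this way gives Z(G) = {e}, of order 1.

Answer: {e}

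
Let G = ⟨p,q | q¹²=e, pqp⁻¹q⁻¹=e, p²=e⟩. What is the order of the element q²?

Compute successive powers until reaching e:
  (q²)¹ = q², (q²)² = q⁴, (q²)³ = q⁶, (q²)⁴ = q⁸, (q²)⁵ = q¹⁰, (q²)⁶ = e.
The smallest positive k with (q²)ᵏ = e is 6.

Answer: 6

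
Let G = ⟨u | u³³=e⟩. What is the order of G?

G is generated by a single element, so G is cyclic. The relator gives u³³ = e and no smaller power is forced to be e, so the 33 powers {e, u, u², u³, u⁴, u⁵, u⁶, u⁷, u⁸, u⁹, u²², u²³, u²¹, u²⁰, u²⁴, u²⁵, u²⁶, u²⁷, u²⁸, u²⁹, u³², u³¹, u³⁰, u¹², u¹³, u¹¹, u¹⁰, u¹⁴, u¹⁵, u¹⁶, u¹⁷, u¹⁸, u¹⁹} are distinct. Hence |G| = 33.

Answer: 33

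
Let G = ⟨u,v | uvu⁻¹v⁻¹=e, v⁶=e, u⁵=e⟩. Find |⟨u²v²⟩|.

|⟨u²v²⟩| equals the order of u²v². Compute successive powers until reaching e:
  (u²v²)¹ = u²v², (u²v²)² = u⁴v⁴, (u²v²)³ = u, (u²v²)⁴ = u³v², (u²v²)⁵ = v⁴, (u²v²)⁶ = u², (u²v²)⁷ = u⁴v², (u²v²)⁸ = uv⁴, (u²v²)⁹ = u³, (u²v²)¹⁰ = v², (u²v²)¹¹ = u²v⁴, (u²v²)¹² = u⁴, (u²v²)¹³ = uv², (u²v²)¹⁴ = u³v⁴, (u²v²)¹⁵ = e.
The smallest positive k with (u²v²)ᵏ = e is 15, so |⟨u²v²⟩| = 15.

Answer: 15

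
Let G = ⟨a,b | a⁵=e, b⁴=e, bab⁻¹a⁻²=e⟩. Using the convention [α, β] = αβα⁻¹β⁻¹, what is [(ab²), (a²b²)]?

[(ab²), (a²b²)] = (ab²)·(a²b²)·(ab²)⁻¹·(a²b²)⁻¹.
  (ab²) · (a²b²) = a⁴
  (a⁴) · (ab²) = b²
  (b²) · (a²b²) = a³

Answer: a³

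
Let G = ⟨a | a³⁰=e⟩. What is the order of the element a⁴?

Compute successive powers until reaching e:
  (a⁴)¹ = a⁴, (a⁴)² = a⁸, (a⁴)³ = a¹², (a⁴)⁴ = a¹⁶, (a⁴)⁵ = a²⁰, (a⁴)⁶ = a²⁴, (a⁴)⁷ = a²⁸, (a⁴)⁸ = a², (a⁴)⁹ = a⁶, (a⁴)¹⁰ = a¹⁰, (a⁴)¹¹ = a¹⁴, (a⁴)¹² = a¹⁸, (a⁴)¹³ = a²², (a⁴)¹⁴ = a²⁶, (a⁴)¹⁵ = e.
The smallest positive k with (a⁴)ᵏ = e is 15.

Answer: 15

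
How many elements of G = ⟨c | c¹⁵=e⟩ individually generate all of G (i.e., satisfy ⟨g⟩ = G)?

G is cyclic of order 15. An element generates G iff its order is 15, and a cyclic group of order 15 has exactly φ(15) = 8 such elements.

Answer: 8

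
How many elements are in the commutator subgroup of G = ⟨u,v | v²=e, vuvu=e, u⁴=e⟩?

G' = [G, G] is generated by all commutators. The generator-pair commutators are: [u, v] = u².
The subgroup they normally generate is {e, u²}, of order 2.
Check: |G/G'| = 8/2 = 4 is the order of the abelianisation.

Answer: 2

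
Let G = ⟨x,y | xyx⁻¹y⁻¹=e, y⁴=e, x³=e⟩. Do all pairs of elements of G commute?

Each pair of generators commutes: x·y = xy = y·x. Since the generators pairwise commute, every element of G commutes with every other, so G is abelian.

Answer: Yes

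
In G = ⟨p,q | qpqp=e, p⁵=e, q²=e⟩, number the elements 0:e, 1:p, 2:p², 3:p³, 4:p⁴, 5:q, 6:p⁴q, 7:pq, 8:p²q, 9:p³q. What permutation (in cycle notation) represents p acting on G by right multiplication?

(0 1 2 3 4)(5 6 9 8 7)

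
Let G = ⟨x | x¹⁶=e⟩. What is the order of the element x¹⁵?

Compute successive powers until reaching e:
  (x¹⁵)¹ = x¹⁵, (x¹⁵)² = x¹⁴, (x¹⁵)³ = x¹³, (x¹⁵)⁴ = x¹², (x¹⁵)⁵ = x¹¹, (x¹⁵)⁶ = x¹⁰, (x¹⁵)⁷ = x⁹, (x¹⁵)⁸ = x⁸, (x¹⁵)⁹ = x⁷, (x¹⁵)¹⁰ = x⁶, (x¹⁵)¹¹ = x⁵, (x¹⁵)¹² = x⁴, (x¹⁵)¹³ = x³, (x¹⁵)¹⁴ = x², (x¹⁵)¹⁵ = x, (x¹⁵)¹⁶ = e.
The smallest positive k with (x¹⁵)ᵏ = e is 16.

Answer: 16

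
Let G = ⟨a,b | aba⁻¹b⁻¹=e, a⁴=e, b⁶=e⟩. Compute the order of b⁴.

Compute successive powers until reaching e:
  (b⁴)¹ = b⁴, (b⁴)² = b², (b⁴)³ = e.
The smallest positive k with (b⁴)ᵏ = e is 3.

Answer: 3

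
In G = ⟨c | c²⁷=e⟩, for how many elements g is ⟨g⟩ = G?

G is cyclic of order 27. An element generates G iff its order is 27, and a cyclic group of order 27 has exactly φ(27) = 18 such elements.

Answer: 18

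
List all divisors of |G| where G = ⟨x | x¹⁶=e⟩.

|G| = 16 = 2⁴. By Lagrange's theorem the order of any subgroup divides 16; the divisors of 16 are 1, 2, 4, 8, 16.

Answer: 1, 2, 4, 8, 16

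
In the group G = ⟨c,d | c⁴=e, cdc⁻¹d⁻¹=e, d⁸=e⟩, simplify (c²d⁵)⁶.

Compute successive powers of (c²d⁵), reducing at each step:
  (c²d⁵)²: (c²d⁵) · c² = d⁵;   (d⁵) · d⁵ = d²
  (c²d⁵)³: (d²) · c² = c²d²;   (c²d²) · d⁵ = c²d⁷
  (c²d⁵)⁴: (c²d⁷) · c² = d⁷;   (d⁷) · d⁵ = d⁴
  (c²d⁵)⁵: (d⁴) · c² = c²d⁴;   (c²d⁴) · d⁵ = c²d
  (c²d⁵)⁶: (c²d) · c² = d;   d · d⁵ = d⁶

Answer: d⁶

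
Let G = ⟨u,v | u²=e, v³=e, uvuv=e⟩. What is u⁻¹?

The order of u is 2 (smallest k with uᵏ = e), so u⁻¹ = u¹ = u.
Check: u · u → u · u = e, giving e as required.

Answer: u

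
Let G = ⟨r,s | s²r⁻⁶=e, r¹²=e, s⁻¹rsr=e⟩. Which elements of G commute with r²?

⟨r²⟩ ⊆ C_G(r²) since powers of r² commute with r²; so |C_G(r²)| ≥ |⟨r²⟩| = 6.
By orbit–stabilizer, |C_G(r²)| = |G| / |conj. class of r²| = 24 / 2 = 12.
The 12 elements commuting with r² are {e, r, r², r³, r⁴, r⁵, r⁶, r⁷, r⁸, r⁹, r¹⁰, r¹¹}.

Answer: {e, r, r², r³, r⁴, r⁵, r⁶, r⁷, r⁸, r⁹, r¹⁰, r¹¹}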